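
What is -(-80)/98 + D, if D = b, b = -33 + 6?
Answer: -1283/49 ≈ -26.184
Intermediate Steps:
b = -27
D = -27
-(-80)/98 + D = -(-80)/98 - 27 = -10*(-4/49) - 27 = 40/49 - 27 = -1283/49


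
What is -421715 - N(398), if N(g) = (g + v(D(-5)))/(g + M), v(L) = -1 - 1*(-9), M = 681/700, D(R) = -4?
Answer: -117777271115/279281 ≈ -4.2172e+5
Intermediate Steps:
M = 681/700 (M = 681*(1/700) = 681/700 ≈ 0.97286)
v(L) = 8 (v(L) = -1 + 9 = 8)
N(g) = (8 + g)/(681/700 + g) (N(g) = (g + 8)/(g + 681/700) = (8 + g)/(681/700 + g))
-421715 - N(398) = -421715 - 700*(8 + 398)/(681 + 700*398) = -421715 - 700*406/(681 + 278600) = -421715 - 700*406/279281 = -421715 - 1*284200/279281 = -421715 - 284200/279281 = -117777271115/279281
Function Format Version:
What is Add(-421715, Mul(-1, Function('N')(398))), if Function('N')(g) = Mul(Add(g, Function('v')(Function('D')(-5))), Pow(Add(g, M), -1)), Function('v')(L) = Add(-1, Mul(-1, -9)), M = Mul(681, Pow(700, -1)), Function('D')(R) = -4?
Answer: Rational(-117777271115, 279281) ≈ -4.2172e+5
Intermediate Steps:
M = Rational(681, 700) (M = Mul(681, Rational(1, 700)) = Rational(681, 700) ≈ 0.97286)
Function('v')(L) = 8 (Function('v')(L) = Add(-1, 9) = 8)
Function('N')(g) = Mul(Pow(Add(Rational(681, 700), g), -1), Add(8, g)) (Function('N')(g) = Mul(Add(g, 8), Pow(Add(g, Rational(681, 700)), -1)) = Mul(Add(8, g), Pow(Add(Rational(681, 700), g), -1)) = Mul(Pow(Add(Rational(681, 700), g), -1), Add(8, g)))
Add(-421715, Mul(-1, Function('N')(398))) = Add(-421715, Mul(-1, Mul(700, Pow(Add(681, Mul(700, 398)), -1), Add(8, 398)))) = Add(-421715, Mul(-1, Mul(700, Pow(Add(681, 278600), -1), 406))) = Add(-421715, Mul(-1, Mul(700, Pow(279281, -1), 406))) = Add(-421715, Mul(-1, Mul(700, Rational(1, 279281), 406))) = Add(-421715, Mul(-1, Rational(284200, 279281))) = Add(-421715, Rational(-284200, 279281)) = Rational(-117777271115, 279281)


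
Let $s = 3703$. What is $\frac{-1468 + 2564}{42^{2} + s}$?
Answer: $\frac{1096}{5467} \approx 0.20048$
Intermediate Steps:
$\frac{-1468 + 2564}{42^{2} + s} = \frac{-1468 + 2564}{42^{2} + 3703} = \frac{1096}{1764 + 3703} = \frac{1096}{5467}$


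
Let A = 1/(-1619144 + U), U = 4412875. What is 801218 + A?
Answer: 2238387564359/2793731 ≈ 8.0122e+5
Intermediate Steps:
A = 1/2793731 (A = 1/(-1619144 + 4412875) = 1/2793731 ≈ 3.5794e-7)
801218 + A = 801218 + 1/2793731 = 2238387564359/2793731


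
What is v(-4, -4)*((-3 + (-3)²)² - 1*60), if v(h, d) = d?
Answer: 96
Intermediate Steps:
v(-4, -4)*((-3 + (-3)²)² - 1*60) = -4*((-3 + (-3)²)² - 1*60) = -4*((-3 + 9)² - 60) = -4*(6² - 60) = -4*(36 - 60) = -4*(-24) = 96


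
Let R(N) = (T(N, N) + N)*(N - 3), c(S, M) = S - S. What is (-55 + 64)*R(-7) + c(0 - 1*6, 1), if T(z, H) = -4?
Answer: 990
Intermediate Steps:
c(S, M) = 0
R(N) = (-4 + N)*(-3 + N) (R(N) = (-4 + N)*(N - 3) = (-4 + N)*(-3 + N))
(-55 + 64)*R(-7) + c(0 - 1*6, 1) = (-55 + 64)*(12 + (-7)² - 7*(-7)) + 0 = 9*(12 + 49 + 49) + 0 = 9*110 + 0 = 990 + 0 = 990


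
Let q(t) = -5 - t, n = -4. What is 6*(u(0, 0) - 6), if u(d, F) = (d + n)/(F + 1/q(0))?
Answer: 84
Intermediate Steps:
u(d, F) = (-4 + d)/(-⅕ + F) (u(d, F) = (d - 4)/(F + 1/(-5 - 1*0)) = (-4 + d)/(F + 1/(-5 + 0)) = (-4 + d)/(F + 1/(-5)) = (-4 + d)/(F - ⅕) = (-4 + d)/(-⅕ + F))
6*(u(0, 0) - 6) = 6*(5*(-4 + 0)/(-1 + 5*0) - 6) = 6*(5*(-4)/(-1 + 0) - 6) = 6*(5*(-4)/(-1) - 6) = 6*(5*(-1)*(-4) - 6) = 6*(20 - 6) = 6*14 = 84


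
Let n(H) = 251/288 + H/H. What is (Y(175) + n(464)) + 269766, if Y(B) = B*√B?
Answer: 77693147/288 + 875*√7 ≈ 2.7208e+5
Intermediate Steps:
Y(B) = B^(3/2)
n(H) = 539/288 (n(H) = 251*(1/288) + 1 = 251/288 + 1 = 539/288)
(Y(175) + n(464)) + 269766 = (175^(3/2) + 539/288) + 269766 = (875*√7 + 539/288) + 269766 = (539/288 + 875*√7) + 269766 = 77693147/288 + 875*√7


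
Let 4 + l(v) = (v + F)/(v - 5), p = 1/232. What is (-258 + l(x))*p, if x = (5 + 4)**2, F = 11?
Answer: -4955/4408 ≈ -1.1241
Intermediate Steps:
x = 81 (x = 9**2 = 81)
p = 1/232 ≈ 0.0043103
l(v) = -4 + (11 + v)/(-5 + v) (l(v) = -4 + (v + 11)/(v - 5) = -4 + (11 + v)/(-5 + v))
(-258 + l(x))*p = (-258 + (31 - 3*81)/(-5 + 81))*(1/232) = (-258 + (31 - 243)/76)*(1/232) = (-258 + (1/76)*(-212))*(1/232) = (-258 - 53/19)*(1/232) = -4955/19*1/232 = -4955/4408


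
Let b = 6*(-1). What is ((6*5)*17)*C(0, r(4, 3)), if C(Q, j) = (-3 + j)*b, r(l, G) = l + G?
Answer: -12240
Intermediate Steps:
b = -6
r(l, G) = G + l
C(Q, j) = 18 - 6*j (C(Q, j) = (-3 + j)*(-6) = 18 - 6*j)
((6*5)*17)*C(0, r(4, 3)) = ((6*5)*17)*(18 - 6*(3 + 4)) = (30*17)*(18 - 6*7) = 510*(18 - 42) = 510*(-24) = -12240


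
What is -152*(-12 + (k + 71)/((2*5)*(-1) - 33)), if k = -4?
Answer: 88616/43 ≈ 2060.8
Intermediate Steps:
-152*(-12 + (k + 71)/((2*5)*(-1) - 33)) = -152*(-12 + (-4 + 71)/((2*5)*(-1) - 33)) = -152*(-12 + 67/(10*(-1) - 33)) = -152*(-12 + 67/(-10 - 33)) = -152*(-12 + 67/(-43)) = -152*(-12 + 67*(-1/43)) = -152*(-12 - 67/43) = -152*(-583)/43 = -1*(-88616/43) = 88616/43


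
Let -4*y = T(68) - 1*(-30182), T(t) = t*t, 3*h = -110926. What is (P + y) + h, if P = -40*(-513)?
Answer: -150941/6 ≈ -25157.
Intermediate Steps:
h = -110926/3 (h = (⅓)*(-110926) = -110926/3 ≈ -36975.)
T(t) = t²
y = -17403/2 (y = -(68² - 1*(-30182))/4 = -(4624 + 30182)/4 = -¼*34806 = -17403/2 ≈ -8701.5)
P = 20520
(P + y) + h = (20520 - 17403/2) - 110926/3 = 23637/2 - 110926/3 = -150941/6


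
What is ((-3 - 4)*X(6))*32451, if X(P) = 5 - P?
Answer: 227157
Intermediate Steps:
((-3 - 4)*X(6))*32451 = ((-3 - 4)*(5 - 1*6))*32451 = -7*(5 - 6)*32451 = -7*(-1)*32451 = 7*32451 = 227157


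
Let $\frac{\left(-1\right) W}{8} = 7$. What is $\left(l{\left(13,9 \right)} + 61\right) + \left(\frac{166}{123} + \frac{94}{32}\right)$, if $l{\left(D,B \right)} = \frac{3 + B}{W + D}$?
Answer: $\frac{5501239}{84624} \approx 65.008$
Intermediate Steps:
$W = -56$ ($W = \left(-8\right) 7 = -56$)
$l{\left(D,B \right)} = \frac{3 + B}{-56 + D}$
$\left(l{\left(13,9 \right)} + 61\right) + \left(\frac{166}{123} + \frac{94}{32}\right) = \left(\frac{3 + 9}{-56 + 13} + 61\right) + \left(\frac{166}{123} + \frac{94}{32}\right) = \left(\frac{1}{-43} \cdot 12 + 61\right) + \left(166 \cdot \frac{1}{123} + 94 \cdot \frac{1}{32}\right) = \left(\left(- \frac{1}{43}\right) 12 + 61\right) + \left(\frac{166}{123} + \frac{47}{16}\right) = \left(- \frac{12}{43} + 61\right) + \frac{8437}{1968} = \frac{2611}{43} + \frac{8437}{1968} = \frac{5501239}{84624}$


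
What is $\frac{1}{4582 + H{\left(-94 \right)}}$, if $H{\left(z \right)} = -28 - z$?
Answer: $\frac{1}{4648} \approx 0.00021515$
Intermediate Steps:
$\frac{1}{4582 + H{\left(-94 \right)}} = \frac{1}{4582 - -66} = \frac{1}{4582 + \left(-28 + 94\right)} = \frac{1}{4582 + 66} = \frac{1}{4648}$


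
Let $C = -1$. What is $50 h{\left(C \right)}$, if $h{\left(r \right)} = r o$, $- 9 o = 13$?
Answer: $\frac{650}{9} \approx 72.222$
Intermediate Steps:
$o = - \frac{13}{9}$ ($o = \left(- \frac{1}{9}\right) 13 = - \frac{13}{9} \approx -1.4444$)
$h{\left(r \right)} = - \frac{13 r}{9}$ ($h{\left(r \right)} = r \left(- \frac{13}{9}\right) = - \frac{13 r}{9}$)
$50 h{\left(C \right)} = 50 \left(\left(- \frac{13}{9}\right) \left(-1\right)\right) = 50 \cdot \frac{13}{9} = \frac{650}{9}$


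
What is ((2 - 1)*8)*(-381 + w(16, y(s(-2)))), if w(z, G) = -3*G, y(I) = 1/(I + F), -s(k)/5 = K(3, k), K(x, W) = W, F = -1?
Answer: -9152/3 ≈ -3050.7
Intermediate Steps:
s(k) = -5*k
y(I) = 1/(-1 + I) (y(I) = 1/(I - 1) = 1/(-1 + I))
((2 - 1)*8)*(-381 + w(16, y(s(-2)))) = ((2 - 1)*8)*(-381 - 3/(-1 - 5*(-2))) = (1*8)*(-381 - 3/(-1 + 10)) = 8*(-381 - 3/9) = 8*(-381 - 3*1/9) = 8*(-381 - 1/3) = 8*(-1144/3) = -9152/3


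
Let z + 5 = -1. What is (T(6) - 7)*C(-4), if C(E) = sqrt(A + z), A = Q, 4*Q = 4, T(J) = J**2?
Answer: 29*I*sqrt(5) ≈ 64.846*I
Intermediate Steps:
z = -6 (z = -5 - 1 = -6)
Q = 1 (Q = (1/4)*4 = 1)
A = 1
C(E) = I*sqrt(5) (C(E) = sqrt(1 - 6) = sqrt(-5) = I*sqrt(5))
(T(6) - 7)*C(-4) = (6**2 - 7)*(I*sqrt(5)) = (36 - 7)*(I*sqrt(5)) = 29*(I*sqrt(5)) = 29*I*sqrt(5)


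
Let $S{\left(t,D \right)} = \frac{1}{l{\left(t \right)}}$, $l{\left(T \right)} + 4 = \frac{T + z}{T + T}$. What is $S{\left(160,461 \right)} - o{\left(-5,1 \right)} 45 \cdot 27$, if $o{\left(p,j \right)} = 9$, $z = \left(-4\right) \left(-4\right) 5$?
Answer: $- \frac{142159}{13} \approx -10935.0$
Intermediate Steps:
$z = 80$ ($z = 16 \cdot 5 = 80$)
$l{\left(T \right)} = -4 + \frac{80 + T}{2 T}$ ($l{\left(T \right)} = -4 + \frac{T + 80}{T + T} = -4 + \frac{80 + T}{2 T}$)
$S{\left(t,D \right)} = \frac{1}{- \frac{7}{2} + \frac{40}{t}}$
$S{\left(160,461 \right)} - o{\left(-5,1 \right)} 45 \cdot 27 = \left(-2\right) 160 \frac{1}{-80 + 7 \cdot 160} - 9 \cdot 45 \cdot 27 = \left(-2\right) 160 \frac{1}{-80 + 1120} - 405 \cdot 27 = \left(-2\right) 160 \cdot \frac{1}{1040} - 10935 = - \frac{4}{13} - 10935 = - \frac{142159}{13}$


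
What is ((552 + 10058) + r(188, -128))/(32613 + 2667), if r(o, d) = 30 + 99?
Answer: 10739/35280 ≈ 0.30439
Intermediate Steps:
r(o, d) = 129
((552 + 10058) + r(188, -128))/(32613 + 2667) = ((552 + 10058) + 129)/(32613 + 2667) = (10610 + 129)/35280 = 10739*(1/35280) = 10739/35280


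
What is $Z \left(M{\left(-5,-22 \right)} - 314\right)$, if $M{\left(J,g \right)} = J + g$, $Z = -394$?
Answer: $134354$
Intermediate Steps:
$Z \left(M{\left(-5,-22 \right)} - 314\right) = - 394 \left(\left(-5 - 22\right) - 314\right) = - 394 \left(-27 - 314\right) = \left(-394\right) \left(-341\right) = 134354$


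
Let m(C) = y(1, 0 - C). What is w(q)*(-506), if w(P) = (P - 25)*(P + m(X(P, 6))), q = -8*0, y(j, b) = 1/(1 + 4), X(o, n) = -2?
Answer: 2530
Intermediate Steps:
y(j, b) = 1/5
q = 0
m(C) = 1/5
w(P) = (-25 + P)*(1/5 + P) (w(P) = (P - 25)*(P + 1/5) = (-25 + P)*(1/5 + P))
w(q)*(-506) = (-5 + 0**2 - 124/5*0)*(-506) = (-5 + 0 + 0)*(-506) = -5*(-506) = 2530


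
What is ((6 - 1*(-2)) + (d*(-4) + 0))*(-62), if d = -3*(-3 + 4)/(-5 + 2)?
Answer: -248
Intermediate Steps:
d = 1 (d = -3/(-3) = -3*(-1)/3 = -3*(-1/3) = 1)
((6 - 1*(-2)) + (d*(-4) + 0))*(-62) = ((6 - 1*(-2)) + (1*(-4) + 0))*(-62) = ((6 + 2) + (-4 + 0))*(-62) = (8 - 4)*(-62) = 4*(-62) = -248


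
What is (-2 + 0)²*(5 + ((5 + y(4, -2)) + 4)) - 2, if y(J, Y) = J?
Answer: 70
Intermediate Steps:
(-2 + 0)²*(5 + ((5 + y(4, -2)) + 4)) - 2 = (-2 + 0)²*(5 + ((5 + 4) + 4)) - 2 = (-2)²*(5 + (9 + 4)) - 2 = 4*(5 + 13) - 2 = 4*18 - 2 = 72 - 2 = 70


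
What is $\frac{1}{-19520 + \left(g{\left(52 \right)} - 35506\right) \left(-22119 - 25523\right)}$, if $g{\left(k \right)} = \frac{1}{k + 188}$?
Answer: $\frac{120}{202986856019} \approx 5.9117 \cdot 10^{-10}$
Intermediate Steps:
$g{\left(k \right)} = \frac{1}{188 + k}$
$\frac{1}{-19520 + \left(g{\left(52 \right)} - 35506\right) \left(-22119 - 25523\right)} = \frac{1}{-19520 + \left(\frac{1}{188 + 52} - 35506\right) \left(-22119 - 25523\right)} = \frac{1}{-19520 + \left(\frac{1}{240} - 35506\right) \left(-47642\right)} = \frac{1}{-19520 - - \frac{202989198419}{120}} = \frac{1}{-19520 + \frac{202989198419}{120}} = \frac{1}{\frac{202986856019}{120}} = \frac{120}{202986856019}$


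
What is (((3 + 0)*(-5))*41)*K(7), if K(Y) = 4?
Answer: -2460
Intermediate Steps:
(((3 + 0)*(-5))*41)*K(7) = (((3 + 0)*(-5))*41)*4 = ((3*(-5))*41)*4 = -15*41*4 = -615*4 = -2460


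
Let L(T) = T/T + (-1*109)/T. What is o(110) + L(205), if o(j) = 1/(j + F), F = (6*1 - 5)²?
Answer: 10861/22755 ≈ 0.47730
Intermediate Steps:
F = 1 (F = (6 - 5)² = 1² = 1)
L(T) = 1 - 109/T
o(j) = 1/(1 + j) (o(j) = 1/(j + 1) = 1/(1 + j))
o(110) + L(205) = 1/(1 + 110) + (-109 + 205)/205 = 1/111 + (1/205)*96 = 1/111 + 96/205 = 10861/22755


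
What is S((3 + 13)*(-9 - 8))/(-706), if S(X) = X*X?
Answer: -36992/353 ≈ -104.79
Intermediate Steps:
S(X) = X**2
S((3 + 13)*(-9 - 8))/(-706) = ((3 + 13)*(-9 - 8))**2/(-706) = (16*(-17))**2*(-1/706) = (-272)**2*(-1/706) = 73984*(-1/706) = -36992/353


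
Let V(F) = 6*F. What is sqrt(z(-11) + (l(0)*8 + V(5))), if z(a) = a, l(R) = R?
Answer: sqrt(19) ≈ 4.3589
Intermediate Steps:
sqrt(z(-11) + (l(0)*8 + V(5))) = sqrt(-11 + (0*8 + 6*5)) = sqrt(-11 + (0 + 30)) = sqrt(-11 + 30) = sqrt(19)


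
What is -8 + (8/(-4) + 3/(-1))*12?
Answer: -68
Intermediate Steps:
-8 + (8/(-4) + 3/(-1))*12 = -8 + (8*(-¼) + 3*(-1))*12 = -8 + (-2 - 3)*12 = -8 - 5*12 = -8 - 60 = -68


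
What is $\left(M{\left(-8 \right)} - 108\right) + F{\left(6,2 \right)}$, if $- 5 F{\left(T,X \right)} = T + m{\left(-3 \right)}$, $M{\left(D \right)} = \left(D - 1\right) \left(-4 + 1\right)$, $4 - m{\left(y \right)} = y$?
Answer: $- \frac{418}{5} \approx -83.6$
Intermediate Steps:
$m{\left(y \right)} = 4 - y$
$M{\left(D \right)} = 3 - 3 D$ ($M{\left(D \right)} = \left(-1 + D\right) \left(-3\right) = 3 - 3 D$)
$F{\left(T,X \right)} = - \frac{7}{5} - \frac{T}{5}$ ($F{\left(T,X \right)} = - \frac{T + \left(4 - -3\right)}{5} = - \frac{T + \left(4 + 3\right)}{5} = - \frac{T + 7}{5} = - \frac{7 + T}{5} = - \frac{7}{5} - \frac{T}{5}$)
$\left(M{\left(-8 \right)} - 108\right) + F{\left(6,2 \right)} = \left(\left(3 - -24\right) - 108\right) - \frac{13}{5} = \left(\left(3 + 24\right) - 108\right) - \frac{13}{5} = \left(27 - 108\right) - \frac{13}{5} = -81 - \frac{13}{5} = - \frac{418}{5}$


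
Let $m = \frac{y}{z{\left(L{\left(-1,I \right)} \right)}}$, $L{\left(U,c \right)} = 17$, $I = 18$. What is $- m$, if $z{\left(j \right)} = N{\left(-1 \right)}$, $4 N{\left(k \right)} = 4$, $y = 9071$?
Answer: $-9071$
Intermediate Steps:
$N{\left(k \right)} = 1$ ($N{\left(k \right)} = \frac{1}{4} \cdot 4 = 1$)
$z{\left(j \right)} = 1$
$m = 9071$ ($m = \frac{9071}{1} = 9071 \cdot 1 = 9071$)
$- m = \left(-1\right) 9071 = -9071$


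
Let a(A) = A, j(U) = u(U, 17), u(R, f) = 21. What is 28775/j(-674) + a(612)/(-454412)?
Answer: 466989016/340809 ≈ 1370.2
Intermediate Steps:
j(U) = 21
28775/j(-674) + a(612)/(-454412) = 28775/21 + 612/(-454412) = 28775*(1/21) + 612*(-1/454412) = 28775/21 - 153/113603 = 466989016/340809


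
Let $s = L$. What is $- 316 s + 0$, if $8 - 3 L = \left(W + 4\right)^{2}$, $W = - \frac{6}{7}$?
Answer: $\frac{29072}{147} \approx 197.77$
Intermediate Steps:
$W = - \frac{6}{7}$ ($W = \left(-6\right) \frac{1}{7} = - \frac{6}{7} \approx -0.85714$)
$L = - \frac{92}{147}$ ($L = \frac{8}{3} - \frac{\left(- \frac{6}{7} + 4\right)^{2}}{3} = \frac{8}{3} - \frac{\left(\frac{22}{7}\right)^{2}}{3} = \frac{8}{3} - \frac{484}{147} = - \frac{92}{147} \approx -0.62585$)
$s = - \frac{92}{147} \approx -0.62585$
$- 316 s + 0 = \left(-316\right) \left(- \frac{92}{147}\right) + 0 = \frac{29072}{147} + 0 = \frac{29072}{147}$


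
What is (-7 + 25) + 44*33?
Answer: 1470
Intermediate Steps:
(-7 + 25) + 44*33 = 18 + 1452 = 1470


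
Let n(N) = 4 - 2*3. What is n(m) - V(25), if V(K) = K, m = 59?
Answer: -27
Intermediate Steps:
n(N) = -2 (n(N) = 4 - 6 = -2)
n(m) - V(25) = -2 - 1*25 = -2 - 25 = -27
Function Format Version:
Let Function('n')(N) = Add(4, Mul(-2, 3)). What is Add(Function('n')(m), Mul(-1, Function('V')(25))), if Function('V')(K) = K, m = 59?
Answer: -27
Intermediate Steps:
Function('n')(N) = -2 (Function('n')(N) = Add(4, -6) = -2)
Add(Function('n')(m), Mul(-1, Function('V')(25))) = Add(-2, Mul(-1, 25)) = Add(-2, -25) = -27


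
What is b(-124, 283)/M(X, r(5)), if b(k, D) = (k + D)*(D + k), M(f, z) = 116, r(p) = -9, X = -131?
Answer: 25281/116 ≈ 217.94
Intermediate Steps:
b(k, D) = (D + k)² (b(k, D) = (D + k)*(D + k) = (D + k)²)
b(-124, 283)/M(X, r(5)) = (283 - 124)²/116 = 159²*(1/116) = 25281*(1/116) = 25281/116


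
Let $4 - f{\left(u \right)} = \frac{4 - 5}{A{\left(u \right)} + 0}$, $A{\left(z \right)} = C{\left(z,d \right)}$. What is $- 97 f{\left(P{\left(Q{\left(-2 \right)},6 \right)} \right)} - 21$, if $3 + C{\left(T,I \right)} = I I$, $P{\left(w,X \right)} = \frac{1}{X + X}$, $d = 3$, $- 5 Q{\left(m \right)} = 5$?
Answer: $- \frac{2551}{6} \approx -425.17$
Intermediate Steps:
$Q{\left(m \right)} = -1$ ($Q{\left(m \right)} = \left(- \frac{1}{5}\right) 5 = -1$)
$P{\left(w,X \right)} = \frac{1}{2 X}$
$C{\left(T,I \right)} = -3 + I^{2}$ ($C{\left(T,I \right)} = -3 + I I = -3 + I^{2}$)
$A{\left(z \right)} = 6$ ($A{\left(z \right)} = -3 + 3^{2} = -3 + 9 = 6$)
$f{\left(u \right)} = \frac{25}{6}$ ($f{\left(u \right)} = 4 - \frac{4 - 5}{6 + 0} = 4 - - \frac{1}{6} = 4 + \frac{1}{6} = \frac{25}{6}$)
$- 97 f{\left(P{\left(Q{\left(-2 \right)},6 \right)} \right)} - 21 = \left(-97\right) \frac{25}{6} - 21 = - \frac{2425}{6} - 21 = - \frac{2551}{6}$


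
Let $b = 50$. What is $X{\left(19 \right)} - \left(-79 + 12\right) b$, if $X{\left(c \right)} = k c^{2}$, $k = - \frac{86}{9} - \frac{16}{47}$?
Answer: $- \frac{94096}{423} \approx -222.45$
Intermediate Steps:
$k = - \frac{4186}{423}$ ($k = \left(-86\right) \frac{1}{9} - \frac{16}{47} = - \frac{86}{9} - \frac{16}{47} = - \frac{4186}{423} \approx -9.896$)
$X{\left(c \right)} = - \frac{4186 c^{2}}{423}$
$X{\left(19 \right)} - \left(-79 + 12\right) b = - \frac{4186 \cdot 19^{2}}{423} - \left(-79 + 12\right) 50 = \left(- \frac{4186}{423}\right) 361 - \left(-67\right) 50 = - \frac{1511146}{423} - -3350 = - \frac{1511146}{423} + 3350 = - \frac{94096}{423}$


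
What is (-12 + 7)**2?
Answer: 25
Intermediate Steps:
(-12 + 7)**2 = (-5)**2 = 25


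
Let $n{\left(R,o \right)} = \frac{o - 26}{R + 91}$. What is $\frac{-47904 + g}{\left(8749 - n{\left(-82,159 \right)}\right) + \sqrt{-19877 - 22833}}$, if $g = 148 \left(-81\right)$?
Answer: $- \frac{21185956512}{3091338587} + \frac{2425626 i \sqrt{42710}}{3091338587} \approx -6.8533 + 0.16216 i$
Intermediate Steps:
$n{\left(R,o \right)} = \frac{-26 + o}{91 + R}$
$g = -11988$
$\frac{-47904 + g}{\left(8749 - n{\left(-82,159 \right)}\right) + \sqrt{-19877 - 22833}} = \frac{-47904 - 11988}{\left(8749 - \frac{-26 + 159}{91 - 82}\right) + \sqrt{-19877 - 22833}} = - \frac{59892}{\left(8749 - \frac{1}{9} \cdot 133\right) + \sqrt{-42710}} = - \frac{59892}{\left(8749 - \frac{1}{9} \cdot 133\right) + i \sqrt{42710}} = - \frac{59892}{\left(8749 - \frac{133}{9}\right) + i \sqrt{42710}} = - \frac{59892}{\frac{78608}{9} + i \sqrt{42710}}$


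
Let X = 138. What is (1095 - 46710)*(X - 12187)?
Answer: 549615135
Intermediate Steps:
(1095 - 46710)*(X - 12187) = (1095 - 46710)*(138 - 12187) = -45615*(-12049) = 549615135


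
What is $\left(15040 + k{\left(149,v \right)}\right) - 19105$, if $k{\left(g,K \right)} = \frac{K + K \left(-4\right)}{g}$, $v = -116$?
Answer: $- \frac{605337}{149} \approx -4062.7$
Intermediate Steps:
$k{\left(g,K \right)} = - \frac{3 K}{g}$ ($k{\left(g,K \right)} = \frac{K - 4 K}{g} = \frac{\left(-3\right) K}{g} = - \frac{3 K}{g}$)
$\left(15040 + k{\left(149,v \right)}\right) - 19105 = \left(15040 - - \frac{348}{149}\right) - 19105 = \left(15040 - \left(-348\right) \frac{1}{149}\right) - 19105 = \left(15040 + \frac{348}{149}\right) - 19105 = \frac{2241308}{149} - 19105 = - \frac{605337}{149}$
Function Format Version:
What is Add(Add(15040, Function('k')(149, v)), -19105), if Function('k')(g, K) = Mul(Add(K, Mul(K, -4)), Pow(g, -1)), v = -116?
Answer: Rational(-605337, 149) ≈ -4062.7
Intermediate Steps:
Function('k')(g, K) = Mul(-3, K, Pow(g, -1)) (Function('k')(g, K) = Mul(Add(K, Mul(-4, K)), Pow(g, -1)) = Mul(Mul(-3, K), Pow(g, -1)) = Mul(-3, K, Pow(g, -1)))
Add(Add(15040, Function('k')(149, v)), -19105) = Add(Add(15040, Mul(-3, -116, Pow(149, -1))), -19105) = Add(Add(15040, Mul(-3, -116, Rational(1, 149))), -19105) = Add(Add(15040, Rational(348, 149)), -19105) = Add(Rational(2241308, 149), -19105) = Rational(-605337, 149)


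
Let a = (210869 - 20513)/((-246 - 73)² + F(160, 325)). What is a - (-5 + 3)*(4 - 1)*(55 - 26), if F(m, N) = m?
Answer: 17924610/101921 ≈ 175.87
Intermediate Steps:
a = 190356/101921 (a = (210869 - 20513)/((-246 - 73)² + 160) = 190356/((-319)² + 160) = 190356/(101761 + 160) = 190356/101921 ≈ 1.8677)
a - (-5 + 3)*(4 - 1)*(55 - 26) = 190356/101921 - (-5 + 3)*(4 - 1)*(55 - 26) = 190356/101921 - (-2*3)*29 = 190356/101921 - (-6)*29 = 190356/101921 - 1*(-174) = 190356/101921 + 174 = 17924610/101921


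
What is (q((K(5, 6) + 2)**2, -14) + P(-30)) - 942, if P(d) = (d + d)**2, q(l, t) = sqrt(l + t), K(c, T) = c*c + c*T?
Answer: 2658 + sqrt(3235) ≈ 2714.9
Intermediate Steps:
K(c, T) = c**2 + T*c
P(d) = 4*d**2 (P(d) = (2*d)**2 = 4*d**2)
(q((K(5, 6) + 2)**2, -14) + P(-30)) - 942 = (sqrt((5*(6 + 5) + 2)**2 - 14) + 4*(-30)**2) - 942 = (sqrt((5*11 + 2)**2 - 14) + 4*900) - 942 = (sqrt((55 + 2)**2 - 14) + 3600) - 942 = (sqrt(57**2 - 14) + 3600) - 942 = (sqrt(3249 - 14) + 3600) - 942 = (sqrt(3235) + 3600) - 942 = (3600 + sqrt(3235)) - 942 = 2658 + sqrt(3235)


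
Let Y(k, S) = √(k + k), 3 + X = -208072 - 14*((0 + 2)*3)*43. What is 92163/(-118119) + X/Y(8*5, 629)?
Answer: -30721/39373 - 211687*√5/20 ≈ -23668.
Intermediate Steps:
X = -211687 (X = -3 + (-208072 - 14*((0 + 2)*3)*43) = -3 + (-208072 - 14*(2*3)*43) = -3 + (-208072 - 14*6*43) = -3 + (-208072 - 84*43) = -3 + (-208072 - 1*3612) = -3 + (-208072 - 3612) = -3 - 211684 = -211687)
Y(k, S) = √2*√k (Y(k, S) = √(2*k) = √2*√k)
92163/(-118119) + X/Y(8*5, 629) = 92163/(-118119) - 211687*√5/20 = 92163*(-1/118119) - 211687*√5/20 = -30721/39373 - 211687*√5/20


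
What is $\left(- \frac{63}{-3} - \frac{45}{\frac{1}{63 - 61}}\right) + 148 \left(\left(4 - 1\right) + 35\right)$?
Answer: $5555$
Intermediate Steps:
$\left(- \frac{63}{-3} - \frac{45}{\frac{1}{63 - 61}}\right) + 148 \left(\left(4 - 1\right) + 35\right) = \left(\left(-63\right) \left(- \frac{1}{3}\right) - \frac{45}{\frac{1}{2}}\right) + 148 \left(3 + 35\right) = \left(21 - 45 \frac{1}{\frac{1}{2}}\right) + 148 \cdot 38 = \left(21 - 90\right) + 5624 = -69 + 5624 = 5555$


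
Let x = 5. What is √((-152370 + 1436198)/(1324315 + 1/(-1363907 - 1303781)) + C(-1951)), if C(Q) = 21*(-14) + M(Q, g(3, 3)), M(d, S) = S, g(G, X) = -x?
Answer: I*√3719747693262599837673796923/3532859233719 ≈ 17.264*I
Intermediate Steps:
g(G, X) = -5 (g(G, X) = -1*5 = -5)
C(Q) = -299 (C(Q) = 21*(-14) - 5 = -294 - 5 = -299)
√((-152370 + 1436198)/(1324315 + 1/(-1363907 - 1303781)) + C(-1951)) = √((-152370 + 1436198)/(1324315 + 1/(-1363907 - 1303781)) - 299) = √(1283828/(1324315 + 1/(-2667688)) - 299) = √(1283828/(1324315 - 1/2667688) - 299) = √(1283828/(3532859233719/2667688) - 299) = √(1283828*(2667688/3532859233719) - 299) = √(3424852549664/3532859233719 - 299) = √(-1052900058332317/3532859233719) = I*√3719747693262599837673796923/3532859233719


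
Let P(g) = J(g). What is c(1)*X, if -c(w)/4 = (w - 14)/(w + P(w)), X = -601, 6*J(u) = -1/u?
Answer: -187512/5 ≈ -37502.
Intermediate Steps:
J(u) = -1/(6*u) (J(u) = (-1/u)/6 = -1/(6*u))
P(g) = -1/(6*g)
c(w) = -4*(-14 + w)/(w - 1/(6*w)) (c(w) = -4*(w - 14)/(w - 1/(6*w)) = -4*(-14 + w)/(w - 1/(6*w)))
c(1)*X = (24*1*(14 - 1*1)/(-1 + 6*1²))*(-601) = (24*1*(14 - 1)/(-1 + 6*1))*(-601) = (24*1*13/(-1 + 6))*(-601) = (24*1*13/5)*(-601) = (24*1*(⅕)*13)*(-601) = (312/5)*(-601) = -187512/5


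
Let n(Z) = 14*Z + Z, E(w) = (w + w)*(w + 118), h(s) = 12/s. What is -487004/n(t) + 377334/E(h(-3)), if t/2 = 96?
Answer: -7973279/13680 ≈ -582.84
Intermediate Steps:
t = 192 (t = 2*96 = 192)
E(w) = 2*w*(118 + w) (E(w) = (2*w)*(118 + w) = 2*w*(118 + w))
n(Z) = 15*Z
-487004/n(t) + 377334/E(h(-3)) = -487004/(15*192) + 377334/((2*(12/(-3))*(118 + 12/(-3)))) = -487004/2880 + 377334/((2*(12*(-⅓))*(118 + 12*(-⅓)))) = -487004*1/2880 + 377334/((2*(-4)*(118 - 4))) = -121751/720 + 377334/((2*(-4)*114)) = -121751/720 + 377334/(-912) = -121751/720 + 377334*(-1/912) = -121751/720 - 62889/152 = -7973279/13680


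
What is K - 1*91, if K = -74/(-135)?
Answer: -12211/135 ≈ -90.452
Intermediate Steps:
K = 74/135 (K = -74*(-1/135) = 74/135 ≈ 0.54815)
K - 1*91 = 74/135 - 1*91 = 74/135 - 91 = -12211/135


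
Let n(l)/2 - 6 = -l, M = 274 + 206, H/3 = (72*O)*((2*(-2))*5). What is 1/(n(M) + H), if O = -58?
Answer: 1/249612 ≈ 4.0062e-6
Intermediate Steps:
H = 250560 (H = 3*((72*(-58))*((2*(-2))*5)) = 3*(-(-16704)*5) = 3*(-4176*(-20)) = 3*83520 = 250560)
M = 480
n(l) = 12 - 2*l (n(l) = 12 + 2*(-l) = 12 - 2*l)
1/(n(M) + H) = 1/((12 - 2*480) + 250560) = 1/((12 - 960) + 250560) = 1/(-948 + 250560) = 1/249612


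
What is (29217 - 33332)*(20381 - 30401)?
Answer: 41232300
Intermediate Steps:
(29217 - 33332)*(20381 - 30401) = -4115*(-10020) = 41232300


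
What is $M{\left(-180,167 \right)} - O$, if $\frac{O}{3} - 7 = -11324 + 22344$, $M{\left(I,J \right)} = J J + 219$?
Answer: $-4973$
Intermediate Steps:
$M{\left(I,J \right)} = 219 + J^{2}$ ($M{\left(I,J \right)} = J^{2} + 219 = 219 + J^{2}$)
$O = 33081$ ($O = 21 + 3 \left(-11324 + 22344\right) = 21 + 3 \cdot 11020 = 21 + 33060 = 33081$)
$M{\left(-180,167 \right)} - O = \left(219 + 167^{2}\right) - 33081 = \left(219 + 27889\right) - 33081 = 28108 - 33081 = -4973$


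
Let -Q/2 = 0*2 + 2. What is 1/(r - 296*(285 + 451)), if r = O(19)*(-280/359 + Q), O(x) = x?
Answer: -359/78242908 ≈ -4.5883e-6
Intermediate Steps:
Q = -4 (Q = -2*(0*2 + 2) = -2*(0 + 2) = -2*2 = -4)
r = -32604/359 (r = 19*(-280/359 - 4) = 19*(-1716/359) = -32604/359 ≈ -90.819)
1/(r - 296*(285 + 451)) = 1/(-32604/359 - 296*(285 + 451)) = 1/(-32604/359 - 296*736) = 1/(-32604/359 - 217856) = 1/(-78242908/359) = -359/78242908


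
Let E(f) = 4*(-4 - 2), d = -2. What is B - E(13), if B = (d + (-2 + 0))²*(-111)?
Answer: -1752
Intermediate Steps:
B = -1776 (B = (-2 + (-2 + 0))²*(-111) = (-2 - 2)²*(-111) = (-4)²*(-111) = 16*(-111) = -1776)
E(f) = -24 (E(f) = 4*(-6) = -24)
B - E(13) = -1776 - 1*(-24) = -1776 + 24 = -1752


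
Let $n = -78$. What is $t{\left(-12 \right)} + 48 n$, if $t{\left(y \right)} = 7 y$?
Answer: $-3828$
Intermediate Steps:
$t{\left(-12 \right)} + 48 n = 7 \left(-12\right) + 48 \left(-78\right) = -84 - 3744 = -3828$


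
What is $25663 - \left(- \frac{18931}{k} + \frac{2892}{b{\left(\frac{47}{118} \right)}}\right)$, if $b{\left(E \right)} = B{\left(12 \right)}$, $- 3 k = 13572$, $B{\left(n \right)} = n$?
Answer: $\frac{114990197}{4524} \approx 25418.0$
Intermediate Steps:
$k = -4524$ ($k = \left(- \frac{1}{3}\right) 13572 = -4524$)
$b{\left(E \right)} = 12$
$25663 - \left(- \frac{18931}{k} + \frac{2892}{b{\left(\frac{47}{118} \right)}}\right) = 25663 + \left(\frac{18931}{-4524} - \frac{2892}{12}\right) = 25663 + \left(18931 \left(- \frac{1}{4524}\right) - 241\right) = 25663 - \frac{1109215}{4524} = \frac{114990197}{4524}$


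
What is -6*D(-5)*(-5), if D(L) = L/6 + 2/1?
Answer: 35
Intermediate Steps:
D(L) = 2 + L/6 (D(L) = L*(1/6) + 2*1 = L/6 + 2 = 2 + L/6)
-6*D(-5)*(-5) = -6*(2 + (1/6)*(-5))*(-5) = -6*(2 - 5/6)*(-5) = -6*7/6*(-5) = -7*(-5) = 35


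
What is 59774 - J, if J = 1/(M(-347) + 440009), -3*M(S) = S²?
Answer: 71705966329/1199618 ≈ 59774.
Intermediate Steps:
M(S) = -S²/3
J = 3/1199618 (J = 1/(-⅓*(-347)² + 440009) = 1/(-⅓*120409 + 440009) = 1/(-120409/3 + 440009) = 1/(1199618/3) = 3/1199618 ≈ 2.5008e-6)
59774 - J = 59774 - 1*3/1199618 = 59774 - 3/1199618 = 71705966329/1199618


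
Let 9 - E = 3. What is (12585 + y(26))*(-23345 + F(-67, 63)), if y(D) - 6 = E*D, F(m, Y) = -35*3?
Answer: -298917150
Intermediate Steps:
E = 6 (E = 9 - 1*3 = 9 - 3 = 6)
F(m, Y) = -105
y(D) = 6 + 6*D
(12585 + y(26))*(-23345 + F(-67, 63)) = (12585 + (6 + 6*26))*(-23345 - 105) = (12585 + (6 + 156))*(-23450) = (12585 + 162)*(-23450) = 12747*(-23450) = -298917150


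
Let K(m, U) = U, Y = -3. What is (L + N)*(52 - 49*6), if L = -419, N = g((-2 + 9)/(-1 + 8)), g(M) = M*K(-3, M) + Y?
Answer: 101882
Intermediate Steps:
g(M) = -3 + M² (g(M) = M*M - 3 = M² - 3 = -3 + M²)
N = -2 (N = -3 + ((-2 + 9)/(-1 + 8))² = -3 + (7/7)² = -3 + (7*(⅐))² = -3 + 1² = -3 + 1 = -2)
(L + N)*(52 - 49*6) = (-419 - 2)*(52 - 49*6) = -421*(52 - 294) = -421*(-242) = 101882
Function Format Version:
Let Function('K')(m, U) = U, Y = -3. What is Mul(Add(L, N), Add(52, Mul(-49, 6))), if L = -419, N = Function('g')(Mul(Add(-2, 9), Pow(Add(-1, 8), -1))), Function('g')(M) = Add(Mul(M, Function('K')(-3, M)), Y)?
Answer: 101882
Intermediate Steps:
Function('g')(M) = Add(-3, Pow(M, 2)) (Function('g')(M) = Add(Mul(M, M), -3) = Add(Pow(M, 2), -3) = Add(-3, Pow(M, 2)))
N = -2 (N = Add(-3, Pow(Mul(Add(-2, 9), Pow(Add(-1, 8), -1)), 2)) = Add(-3, Pow(Mul(7, Pow(7, -1)), 2)) = Add(-3, Pow(Mul(7, Rational(1, 7)), 2)) = Add(-3, Pow(1, 2)) = Add(-3, 1) = -2)
Mul(Add(L, N), Add(52, Mul(-49, 6))) = Mul(Add(-419, -2), Add(52, Mul(-49, 6))) = Mul(-421, Add(52, -294)) = Mul(-421, -242) = 101882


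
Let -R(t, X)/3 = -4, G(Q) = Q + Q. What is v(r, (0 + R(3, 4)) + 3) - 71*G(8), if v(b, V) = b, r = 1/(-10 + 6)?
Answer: -4545/4 ≈ -1136.3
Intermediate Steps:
G(Q) = 2*Q
R(t, X) = 12 (R(t, X) = -3*(-4) = 12)
r = -1/4 (r = 1/(-4) = -1/4 ≈ -0.25000)
v(r, (0 + R(3, 4)) + 3) - 71*G(8) = -1/4 - 142*8 = -1/4 - 71*16 = -1/4 - 1136 = -4545/4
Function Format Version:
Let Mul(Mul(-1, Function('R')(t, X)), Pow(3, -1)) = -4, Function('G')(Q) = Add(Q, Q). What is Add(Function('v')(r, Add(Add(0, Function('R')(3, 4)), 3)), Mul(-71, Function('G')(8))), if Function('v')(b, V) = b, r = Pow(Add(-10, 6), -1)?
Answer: Rational(-4545, 4) ≈ -1136.3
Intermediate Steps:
Function('G')(Q) = Mul(2, Q)
Function('R')(t, X) = 12 (Function('R')(t, X) = Mul(-3, -4) = 12)
r = Rational(-1, 4) (r = Pow(-4, -1) = Rational(-1, 4) ≈ -0.25000)
Add(Function('v')(r, Add(Add(0, Function('R')(3, 4)), 3)), Mul(-71, Function('G')(8))) = Add(Rational(-1, 4), Mul(-71, Mul(2, 8))) = Add(Rational(-1, 4), Mul(-71, 16)) = Add(Rational(-1, 4), -1136) = Rational(-4545, 4)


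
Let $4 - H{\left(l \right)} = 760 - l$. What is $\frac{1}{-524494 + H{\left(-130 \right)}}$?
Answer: $- \frac{1}{525380} \approx -1.9034 \cdot 10^{-6}$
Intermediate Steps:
$H{\left(l \right)} = -756 + l$ ($H{\left(l \right)} = 4 - \left(760 - l\right) = 4 + \left(-760 + l\right) = -756 + l$)
$\frac{1}{-524494 + H{\left(-130 \right)}} = \frac{1}{-524494 - 886} = \frac{1}{-525380} = - \frac{1}{525380}$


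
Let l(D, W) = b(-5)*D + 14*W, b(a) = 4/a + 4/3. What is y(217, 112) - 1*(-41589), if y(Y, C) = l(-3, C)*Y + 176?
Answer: 1908369/5 ≈ 3.8167e+5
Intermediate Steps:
b(a) = 4/3 + 4/a (b(a) = 4/a + 4*(1/3) = 4/a + 4/3 = 4/3 + 4/a)
l(D, W) = 14*W + 8*D/15 (l(D, W) = (4/3 + 4/(-5))*D + 14*W = (4/3 + 4*(-1/5))*D + 14*W = (4/3 - 4/5)*D + 14*W = 8*D/15 + 14*W = 14*W + 8*D/15)
y(Y, C) = 176 + Y*(-8/5 + 14*C) (y(Y, C) = (14*C + (8/15)*(-3))*Y + 176 = (14*C - 8/5)*Y + 176 = (-8/5 + 14*C)*Y + 176 = Y*(-8/5 + 14*C) + 176 = 176 + Y*(-8/5 + 14*C))
y(217, 112) - 1*(-41589) = (176 + (2/5)*217*(-4 + 35*112)) - 1*(-41589) = (176 + (2/5)*217*(-4 + 3920)) + 41589 = (176 + (2/5)*217*3916) + 41589 = (176 + 1699544/5) + 41589 = 1700424/5 + 41589 = 1908369/5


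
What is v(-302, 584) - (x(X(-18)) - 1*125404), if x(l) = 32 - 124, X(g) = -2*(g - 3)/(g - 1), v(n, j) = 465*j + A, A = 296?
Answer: 397352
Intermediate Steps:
v(n, j) = 296 + 465*j (v(n, j) = 465*j + 296 = 296 + 465*j)
X(g) = -2*(-3 + g)/(-1 + g)
x(l) = -92
v(-302, 584) - (x(X(-18)) - 1*125404) = (296 + 465*584) - (-92 - 1*125404) = (296 + 271560) - (-92 - 125404) = 271856 - 1*(-125496) = 271856 + 125496 = 397352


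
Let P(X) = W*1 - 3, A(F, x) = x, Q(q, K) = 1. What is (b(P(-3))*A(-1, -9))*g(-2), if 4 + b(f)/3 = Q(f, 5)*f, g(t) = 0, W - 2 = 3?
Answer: 0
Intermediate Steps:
W = 5 (W = 2 + 3 = 5)
P(X) = 2 (P(X) = 5*1 - 3 = 5 - 3 = 2)
b(f) = -12 + 3*f (b(f) = -12 + 3*(1*f) = -12 + 3*f)
(b(P(-3))*A(-1, -9))*g(-2) = ((-12 + 3*2)*(-9))*0 = ((-12 + 6)*(-9))*0 = -6*(-9)*0 = 54*0 = 0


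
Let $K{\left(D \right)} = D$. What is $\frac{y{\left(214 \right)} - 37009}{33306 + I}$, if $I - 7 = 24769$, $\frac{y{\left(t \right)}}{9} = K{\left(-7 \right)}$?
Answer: $- \frac{18536}{29041} \approx -0.63827$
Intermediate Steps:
$y{\left(t \right)} = -63$ ($y{\left(t \right)} = 9 \left(-7\right) = -63$)
$I = 24776$ ($I = 7 + 24769 = 24776$)
$\frac{y{\left(214 \right)} - 37009}{33306 + I} = \frac{-63 - 37009}{33306 + 24776} = - \frac{37072}{58082} = \left(-37072\right) \frac{1}{58082} = - \frac{18536}{29041}$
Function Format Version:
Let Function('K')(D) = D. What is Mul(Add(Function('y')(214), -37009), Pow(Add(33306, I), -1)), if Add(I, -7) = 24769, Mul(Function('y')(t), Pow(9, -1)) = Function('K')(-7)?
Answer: Rational(-18536, 29041) ≈ -0.63827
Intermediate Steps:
Function('y')(t) = -63 (Function('y')(t) = Mul(9, -7) = -63)
I = 24776 (I = Add(7, 24769) = 24776)
Mul(Add(Function('y')(214), -37009), Pow(Add(33306, I), -1)) = Mul(Add(-63, -37009), Pow(Add(33306, 24776), -1)) = Mul(-37072, Pow(58082, -1)) = Mul(-37072, Rational(1, 58082)) = Rational(-18536, 29041)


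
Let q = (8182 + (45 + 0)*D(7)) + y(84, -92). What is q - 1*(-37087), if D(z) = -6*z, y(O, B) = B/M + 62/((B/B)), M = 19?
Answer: 825287/19 ≈ 43436.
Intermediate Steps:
y(O, B) = 62 + B/19 (y(O, B) = B/19 + 62/((B/B)) = B*(1/19) + 62/1 = B/19 + 62*1 = B/19 + 62 = 62 + B/19)
q = 120634/19 (q = (8182 + (45 + 0)*(-6*7)) + (62 + (1/19)*(-92)) = (8182 + 45*(-42)) + (62 - 92/19) = (8182 - 1890) + 1086/19 = 6292 + 1086/19 = 120634/19 ≈ 6349.2)
q - 1*(-37087) = 120634/19 - 1*(-37087) = 120634/19 + 37087 = 825287/19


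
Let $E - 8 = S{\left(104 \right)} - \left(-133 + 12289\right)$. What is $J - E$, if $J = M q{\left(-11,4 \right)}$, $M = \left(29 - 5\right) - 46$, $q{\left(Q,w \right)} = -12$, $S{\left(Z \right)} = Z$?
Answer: $12308$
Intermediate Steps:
$M = -22$ ($M = \left(29 - 5\right) - 46 = 24 - 46 = -22$)
$J = 264$ ($J = \left(-22\right) \left(-12\right) = 264$)
$E = -12044$ ($E = 8 + \left(104 - \left(-133 + 12289\right)\right) = 8 + \left(104 - 12156\right) = 8 - 12052 = -12044$)
$J - E = 264 - -12044 = 264 + 12044 = 12308$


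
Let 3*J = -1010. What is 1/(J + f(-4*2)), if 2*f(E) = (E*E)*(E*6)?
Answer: -3/5618 ≈ -0.00053400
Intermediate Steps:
J = -1010/3 (J = (⅓)*(-1010) = -1010/3 ≈ -336.67)
f(E) = 3*E³ (f(E) = ((E*E)*(E*6))/2 = (E²*(6*E))/2 = (6*E³)/2 = 3*E³)
1/(J + f(-4*2)) = 1/(-1010/3 + 3*(-4*2)³) = 1/(-1010/3 + 3*(-8)³) = 1/(-1010/3 + 3*(-512)) = 1/(-1010/3 - 1536) = 1/(-5618/3) = -3/5618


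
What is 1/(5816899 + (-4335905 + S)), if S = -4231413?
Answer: -1/2750419 ≈ -3.6358e-7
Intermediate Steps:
1/(5816899 + (-4335905 + S)) = 1/(5816899 + (-4335905 - 4231413)) = 1/(5816899 - 8567318) = 1/(-2750419) = -1/2750419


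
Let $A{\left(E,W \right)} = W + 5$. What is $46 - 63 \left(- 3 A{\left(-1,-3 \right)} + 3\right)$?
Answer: $235$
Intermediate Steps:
$A{\left(E,W \right)} = 5 + W$
$46 - 63 \left(- 3 A{\left(-1,-3 \right)} + 3\right) = 46 - 63 \left(- 3 \left(5 - 3\right) + 3\right) = 46 - 63 \left(\left(-3\right) 2 + 3\right) = 46 - 63 \left(-6 + 3\right) = 46 - -189 = 46 + 189 = 235$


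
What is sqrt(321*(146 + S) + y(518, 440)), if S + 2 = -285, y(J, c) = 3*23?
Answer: 2*I*sqrt(11298) ≈ 212.58*I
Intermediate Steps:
y(J, c) = 69
S = -287 (S = -2 - 285 = -287)
sqrt(321*(146 + S) + y(518, 440)) = sqrt(321*(146 - 287) + 69) = sqrt(321*(-141) + 69) = sqrt(-45261 + 69) = sqrt(-45192) = 2*I*sqrt(11298)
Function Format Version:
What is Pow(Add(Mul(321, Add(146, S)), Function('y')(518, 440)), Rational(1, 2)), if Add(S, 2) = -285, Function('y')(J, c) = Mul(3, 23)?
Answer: Mul(2, I, Pow(11298, Rational(1, 2))) ≈ Mul(212.58, I)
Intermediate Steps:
Function('y')(J, c) = 69
S = -287 (S = Add(-2, -285) = -287)
Pow(Add(Mul(321, Add(146, S)), Function('y')(518, 440)), Rational(1, 2)) = Pow(Add(Mul(321, Add(146, -287)), 69), Rational(1, 2)) = Pow(Add(Mul(321, -141), 69), Rational(1, 2)) = Pow(Add(-45261, 69), Rational(1, 2)) = Pow(-45192, Rational(1, 2)) = Mul(2, I, Pow(11298, Rational(1, 2)))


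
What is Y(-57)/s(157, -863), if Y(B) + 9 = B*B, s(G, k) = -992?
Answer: -405/124 ≈ -3.2661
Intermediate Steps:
Y(B) = -9 + B² (Y(B) = -9 + B*B = -9 + B²)
Y(-57)/s(157, -863) = (-9 + (-57)²)/(-992) = (-9 + 3249)*(-1/992) = 3240*(-1/992) = -405/124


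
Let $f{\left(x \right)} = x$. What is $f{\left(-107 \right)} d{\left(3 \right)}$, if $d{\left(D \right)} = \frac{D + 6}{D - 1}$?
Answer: $- \frac{963}{2} \approx -481.5$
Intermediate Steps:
$d{\left(D \right)} = \frac{6 + D}{-1 + D}$
$f{\left(-107 \right)} d{\left(3 \right)} = - 107 \frac{6 + 3}{-1 + 3} = - 107 \cdot \frac{1}{2} \cdot 9 = \left(-107\right) \frac{9}{2} = - \frac{963}{2}$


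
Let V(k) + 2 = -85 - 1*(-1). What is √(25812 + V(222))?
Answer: √25726 ≈ 160.39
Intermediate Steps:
V(k) = -86 (V(k) = -2 + (-85 - 1*(-1)) = -2 + (-85 + 1) = -2 - 84 = -86)
√(25812 + V(222)) = √(25812 - 86) = √25726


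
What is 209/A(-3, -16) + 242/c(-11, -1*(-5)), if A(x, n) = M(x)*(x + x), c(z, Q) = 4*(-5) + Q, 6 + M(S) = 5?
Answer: 187/10 ≈ 18.700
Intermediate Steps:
M(S) = -1 (M(S) = -6 + 5 = -1)
c(z, Q) = -20 + Q
A(x, n) = -2*x (A(x, n) = -(x + x) = -2*x)
209/A(-3, -16) + 242/c(-11, -1*(-5)) = 209/((-2*(-3))) + 242/(-20 - 1*(-5)) = 209/6 + 242/(-20 + 5) = 209*(⅙) + 242/(-15) = 209/6 + 242*(-1/15) = 209/6 - 242/15 = 187/10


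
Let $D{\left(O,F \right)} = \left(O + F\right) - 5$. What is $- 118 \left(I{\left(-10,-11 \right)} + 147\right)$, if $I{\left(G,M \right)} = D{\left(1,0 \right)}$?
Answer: $-16874$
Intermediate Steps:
$D{\left(O,F \right)} = -5 + F + O$ ($D{\left(O,F \right)} = \left(F + O\right) - 5 = -5 + F + O$)
$I{\left(G,M \right)} = -4$ ($I{\left(G,M \right)} = -5 + 0 + 1 = -4$)
$- 118 \left(I{\left(-10,-11 \right)} + 147\right) = - 118 \left(-4 + 147\right) = \left(-118\right) 143 = -16874$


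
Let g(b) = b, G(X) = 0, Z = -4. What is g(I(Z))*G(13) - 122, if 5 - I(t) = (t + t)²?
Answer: -122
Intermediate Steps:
I(t) = 5 - 4*t² (I(t) = 5 - (t + t)² = 5 - (2*t)² = 5 - 4*t²)
g(I(Z))*G(13) - 122 = (5 - 4*(-4)²)*0 - 122 = (5 - 4*16)*0 - 122 = (5 - 64)*0 - 122 = -59*0 - 122 = 0 - 122 = -122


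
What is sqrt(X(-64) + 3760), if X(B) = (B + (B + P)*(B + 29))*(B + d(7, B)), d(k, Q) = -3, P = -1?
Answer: I*sqrt(144377) ≈ 379.97*I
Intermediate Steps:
X(B) = (-3 + B)*(B + (-1 + B)*(29 + B)) (X(B) = (B + (B - 1)*(B + 29))*(B - 3) = (B + (-1 + B)*(29 + B))*(-3 + B) = (-3 + B)*(B + (-1 + B)*(29 + B)))
sqrt(X(-64) + 3760) = sqrt((87 + (-64)**3 - 116*(-64) + 26*(-64)**2) + 3760) = sqrt((87 - 262144 + 7424 + 26*4096) + 3760) = sqrt((87 - 262144 + 7424 + 106496) + 3760) = sqrt(-148137 + 3760) = sqrt(-144377) = I*sqrt(144377)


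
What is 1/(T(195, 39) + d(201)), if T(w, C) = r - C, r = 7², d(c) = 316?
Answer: 1/326 ≈ 0.0030675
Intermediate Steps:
r = 49
T(w, C) = 49 - C
1/(T(195, 39) + d(201)) = 1/((49 - 1*39) + 316) = 1/((49 - 39) + 316) = 1/(10 + 316) = 1/326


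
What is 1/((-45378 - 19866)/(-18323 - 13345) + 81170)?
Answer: 2639/214213067 ≈ 1.2320e-5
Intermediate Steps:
1/((-45378 - 19866)/(-18323 - 13345) + 81170) = 1/(-65244/(-31668) + 81170) = 1/(-65244*(-1/31668) + 81170) = 1/(5437/2639 + 81170) = 1/(214213067/2639) = 2639/214213067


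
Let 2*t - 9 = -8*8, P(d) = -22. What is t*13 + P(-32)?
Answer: -759/2 ≈ -379.50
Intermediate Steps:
t = -55/2 (t = 9/2 + (-8*8)/2 = 9/2 + (½)*(-64) = 9/2 - 32 = -55/2 ≈ -27.500)
t*13 + P(-32) = -55/2*13 - 22 = -715/2 - 22 = -759/2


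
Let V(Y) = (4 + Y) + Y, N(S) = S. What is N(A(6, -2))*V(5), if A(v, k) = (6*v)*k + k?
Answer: -1036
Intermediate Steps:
A(v, k) = k + 6*k*v (A(v, k) = 6*k*v + k = k + 6*k*v)
V(Y) = 4 + 2*Y
N(A(6, -2))*V(5) = (-2*(1 + 6*6))*(4 + 2*5) = (-2*(1 + 36))*(4 + 10) = -2*37*14 = -74*14 = -1036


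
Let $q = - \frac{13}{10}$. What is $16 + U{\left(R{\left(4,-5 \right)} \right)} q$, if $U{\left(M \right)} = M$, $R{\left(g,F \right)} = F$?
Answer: $\frac{45}{2} \approx 22.5$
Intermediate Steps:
$q = - \frac{13}{10}$ ($q = \left(-13\right) \frac{1}{10} = - \frac{13}{10} \approx -1.3$)
$16 + U{\left(R{\left(4,-5 \right)} \right)} q = 16 - - \frac{13}{2} = 16 + \frac{13}{2} = \frac{45}{2}$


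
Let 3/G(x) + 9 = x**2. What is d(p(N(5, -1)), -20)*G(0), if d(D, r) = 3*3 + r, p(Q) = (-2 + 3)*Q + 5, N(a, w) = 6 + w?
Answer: 11/3 ≈ 3.6667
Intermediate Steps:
p(Q) = 5 + Q (p(Q) = 1*Q + 5 = Q + 5 = 5 + Q)
d(D, r) = 9 + r
G(x) = 3/(-9 + x**2)
d(p(N(5, -1)), -20)*G(0) = (9 - 20)*(3/(-9 + 0**2)) = -33/(-9 + 0) = -33/(-9) = -33*(-1)/9 = -11*(-1/3) = 11/3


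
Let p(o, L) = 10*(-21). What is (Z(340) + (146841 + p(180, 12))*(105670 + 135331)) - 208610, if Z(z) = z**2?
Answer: 35338124621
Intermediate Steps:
p(o, L) = -210
(Z(340) + (146841 + p(180, 12))*(105670 + 135331)) - 208610 = (340**2 + (146841 - 210)*(105670 + 135331)) - 208610 = (115600 + 146631*241001) - 208610 = (115600 + 35338217631) - 208610 = 35338333231 - 208610 = 35338124621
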